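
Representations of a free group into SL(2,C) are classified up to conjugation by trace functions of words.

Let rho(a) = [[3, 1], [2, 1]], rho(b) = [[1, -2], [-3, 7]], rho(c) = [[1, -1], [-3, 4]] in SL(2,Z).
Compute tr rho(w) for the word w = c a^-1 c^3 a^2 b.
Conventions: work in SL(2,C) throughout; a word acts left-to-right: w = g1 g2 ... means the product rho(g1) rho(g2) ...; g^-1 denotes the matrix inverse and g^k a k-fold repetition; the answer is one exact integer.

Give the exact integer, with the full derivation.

502

rho(c) = [[1, -1], [-3, 4]]
... * rho(a^-1) = [[1, -1], [-2, 3]]  ->  [[3, -4], [-11, 15]]
... * rho(c) = [[1, -1], [-3, 4]]  ->  [[15, -19], [-56, 71]]
... * rho(c) = [[1, -1], [-3, 4]]  ->  [[72, -91], [-269, 340]]
... * rho(c) = [[1, -1], [-3, 4]]  ->  [[345, -436], [-1289, 1629]]
... * rho(a) = [[3, 1], [2, 1]]  ->  [[163, -91], [-609, 340]]
... * rho(a) = [[3, 1], [2, 1]]  ->  [[307, 72], [-1147, -269]]
... * rho(b) = [[1, -2], [-3, 7]]  ->  [[91, -110], [-340, 411]]
tr = 91 + 411 = 502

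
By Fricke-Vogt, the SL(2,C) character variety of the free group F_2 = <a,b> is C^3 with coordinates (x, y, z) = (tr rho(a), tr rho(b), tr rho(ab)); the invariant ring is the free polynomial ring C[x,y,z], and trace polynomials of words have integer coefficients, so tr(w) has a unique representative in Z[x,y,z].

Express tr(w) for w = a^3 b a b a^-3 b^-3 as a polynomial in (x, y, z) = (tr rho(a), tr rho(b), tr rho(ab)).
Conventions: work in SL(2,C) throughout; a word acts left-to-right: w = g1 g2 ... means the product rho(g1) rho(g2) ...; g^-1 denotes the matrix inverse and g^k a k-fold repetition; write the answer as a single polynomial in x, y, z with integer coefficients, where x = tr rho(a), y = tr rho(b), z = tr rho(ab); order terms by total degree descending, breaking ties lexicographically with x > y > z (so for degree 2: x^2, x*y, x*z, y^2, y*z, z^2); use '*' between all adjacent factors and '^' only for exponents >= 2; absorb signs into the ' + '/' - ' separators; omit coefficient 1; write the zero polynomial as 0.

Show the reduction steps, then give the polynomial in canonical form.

tr(a b a) = tr(a)*tr(b a) - tr(b)   [square of a] = x*z - y
tr(a b a^2) = tr(a)*tr(a b a) - tr(a b)   [square of a] = x^2*z - x*y - z
tr(a^3 b a) = tr(a)*tr(a b a^2) - tr(a b a)   [square of a] = x^3*z - x^2*y - 2*x*z + y
tr(b a b a) = tr(b a)*tr(b a) - tr(1)   [split at a repeated b] = z^2 - 2
tr(b a b) = tr(b)*tr(a b) - tr(a)   [square of b] = y*z - x
tr(a b a b a) = tr(a)*tr(b a b a) - tr(b a b)   [square of a] = x*z^2 - y*z - x
tr(a b a b a^2) = tr(a)*tr(a b a b a) - tr(a b a b)   [square of a] = x^2*z^2 - x*y*z - x^2 - z^2 + 2
tr(a^3 b a b a) = tr(a)*tr(a b a b a^2) - tr(a b a b a)   [square of a] = x^3*z^2 - x^2*y*z - x^3 - 2*x*z^2 + y*z + 3*x
tr(b a b a b a) = tr(a b a b)*tr(a b) - tr(b a)   [split at a repeated a] = z^3 - 3*z
tr(b a b a b) = tr(b)*tr(a b a b) - tr(a b a)   [square of b] = y*z^2 - x*z - y
tr(b a b a b a^2) = tr(a)*tr(b a b a b a) - tr(b a b a b)   [square of a] = x*z^3 - y*z^2 - 2*x*z + y
tr(a^3 b a b a b) = tr(a)*tr(b a b a b a^2) - tr(b a b a b a)   [square of a] = x^2*z^3 - x*y*z^2 - 2*x^2*z - z^3 + x*y + 3*z
tr(b^-1 a^3 b a b a) = tr(a^3 b a b a)*tr(b) - tr(a^3 b a b a b)   [inverse elimination on b] = x^3*y*z^2 - x^2*y^2*z - x^2*z^3 - x^3*y - x*y*z^2 + 2*x^2*z + y^2*z + z^3 + 2*x*y - 3*z
tr(b^-1 a^3 b a b a^-1) = tr(b^-1 a^3 b a b)*tr(a) - tr(b^-1 a^3 b a b a)   [inverse elimination on a] = -x^3*y*z^2 + x^4*z + x^2*y^2*z + x^2*z^3 + x*y*z^2 - 4*x^2*z - y^2*z - z^3 - x*y + 3*z
tr(a^3 b a b a^-1 b^-2) = tr(b^-1 a^3 b a b a^-1)*tr(b) - tr(b^-1 a^3 b a b a^-1 b)   [inverse elimination on b] = -x^3*y^2*z^2 + x^4*y*z + x^2*y^3*z + x^2*y*z^3 + x*y^2*z^2 - 4*x^2*y*z - y^3*z - y*z^3 - x*y^2 - x*z^2 + 4*y*z + x
tr(a^-1 b^-3 a^3 b a b) = tr(a^3 b a b a^-1 b^-2)*tr(b) - tr(a^3 b a b a^-1 b^-1)   [inverse elimination on b] = -x^3*y^3*z^2 + x^4*y^2*z + x^2*y^4*z + x^2*y^2*z^3 + x^3*y*z^2 + x*y^3*z^2 - x^4*z - 5*x^2*y^2*z - x^2*z^3 - y^4*z - y^2*z^3 - x*y^3 - 2*x*y*z^2 + 4*x^2*z + 5*y^2*z + z^3 + 2*x*y - 3*z
tr(a^3 b a b^-1) = tr(a^3 b a)*tr(b) - tr(a^3 b a b)   [inverse elimination on b] = x^3*y*z - x^2*y^2 - x^2*z^2 - x*y*z + x^2 + y^2 + z^2 - 2
tr(b^-2 a^3 b a) = tr(a^3 b a b^-1)*tr(b) - tr(a^3 b a)   [inverse elimination on b] = x^3*y^2*z - x^2*y^3 - x^2*y*z^2 - x^3*z - x*y^2*z + 2*x^2*y + y^3 + y*z^2 + 2*x*z - 3*y
tr(a^-1 b^-3 a^3 b a b a^-1) = tr(a^-1 b^-3 a^3 b a b)*tr(a) - tr(a^-1 b^-3 a^3 b a b a)   [inverse elimination on a] = -x^4*y^3*z^2 + x^5*y^2*z + x^3*y^4*z + x^3*y^2*z^3 + x^4*y*z^2 + x^2*y^3*z^2 - x^5*z - 6*x^3*y^2*z - x^3*z^3 - x*y^4*z - x*y^2*z^3 - x^2*y*z^2 + 5*x^3*z + 6*x*y^2*z + x*z^3 - y^3 - y*z^2 - 5*x*z + 3*y
tr(a^3 b a b a^-3 b^-3) = tr(a^-1 b^-3 a^3 b a b a^-1)*tr(a) - tr(a^-1 b^-3 a^3 b a b)   [inverse elimination on a] = -x^5*y^3*z^2 + x^6*y^2*z + x^4*y^4*z + x^4*y^2*z^3 + x^5*y*z^2 + 2*x^3*y^3*z^2 - x^6*z - 7*x^4*y^2*z - x^4*z^3 - 2*x^2*y^4*z - 2*x^2*y^2*z^3 - 2*x^3*y*z^2 - x*y^3*z^2 + 6*x^4*z + 11*x^2*y^2*z + 2*x^2*z^3 + y^4*z + y^2*z^3 + x*y*z^2 - 9*x^2*z - 5*y^2*z - z^3 + x*y + 3*z

-x^5*y^3*z^2 + x^6*y^2*z + x^4*y^4*z + x^4*y^2*z^3 + x^5*y*z^2 + 2*x^3*y^3*z^2 - x^6*z - 7*x^4*y^2*z - x^4*z^3 - 2*x^2*y^4*z - 2*x^2*y^2*z^3 - 2*x^3*y*z^2 - x*y^3*z^2 + 6*x^4*z + 11*x^2*y^2*z + 2*x^2*z^3 + y^4*z + y^2*z^3 + x*y*z^2 - 9*x^2*z - 5*y^2*z - z^3 + x*y + 3*z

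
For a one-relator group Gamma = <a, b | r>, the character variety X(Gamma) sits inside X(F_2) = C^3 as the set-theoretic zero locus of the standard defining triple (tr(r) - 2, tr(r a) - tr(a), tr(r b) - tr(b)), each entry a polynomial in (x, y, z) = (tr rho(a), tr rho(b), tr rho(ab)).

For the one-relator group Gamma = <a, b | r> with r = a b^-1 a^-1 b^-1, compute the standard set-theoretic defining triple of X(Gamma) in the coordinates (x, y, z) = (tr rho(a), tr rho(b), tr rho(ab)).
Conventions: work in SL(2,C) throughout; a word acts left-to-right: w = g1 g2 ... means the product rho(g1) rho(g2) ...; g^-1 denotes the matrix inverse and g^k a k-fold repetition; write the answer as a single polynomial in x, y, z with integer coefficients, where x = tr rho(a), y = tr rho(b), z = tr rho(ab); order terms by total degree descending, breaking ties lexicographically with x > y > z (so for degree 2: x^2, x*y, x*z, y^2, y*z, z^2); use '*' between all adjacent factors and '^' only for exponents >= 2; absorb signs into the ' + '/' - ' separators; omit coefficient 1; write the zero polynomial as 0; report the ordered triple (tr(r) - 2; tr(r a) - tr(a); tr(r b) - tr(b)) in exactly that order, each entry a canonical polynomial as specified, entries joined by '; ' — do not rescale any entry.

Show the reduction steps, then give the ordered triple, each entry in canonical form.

tr(b^-1) = tr(b) = y
tr(b a b) = tr(b) tr(a b) - tr(a)   [square of b] = y*z - x
tr(b a b a) = tr(a b) tr(a b) - tr(1)   [split at a repeated a] = z^2 - 2
use: tr(a b a^-1 b) = tr(b a b) tr(a) - tr(b a b a)   [inverse elimination on a] = x*y*z - x^2 - z^2 + 2
use: tr(a^-1 b^-1 a b) = tr(a b a^-1) tr(b) - tr(a b a^-1 b)   [inverse elimination on b] = -x*y*z + x^2 + y^2 + z^2 - 2
tr(a b^-1 a^-1 b^-1) = tr(a^-1 b^-1 a) tr(b) - tr(a^-1 b^-1 a b)   [inverse elimination on b] = x*y*z - x^2 - z^2 + 2
apply: tr(b^-1 a) = tr(a) tr(b) - tr(a b)   [inverse elimination on b] = x*y - z
apply: tr(a^2 b) = tr(a) tr(b a) - tr(b)   [square of a] = x*z - y
use: tr(a^2) = tr(a) tr(a) - tr(1)   [square of a] = x^2 - 2
tr(b a^2 b) = tr(b) tr(a^2 b) - tr(a^2)   [square of b] = x*y*z - x^2 - y^2 + 2
apply: tr(b a^2 b a) = tr(a) tr(b a b a) - tr(b a b)   [square of a] = x*z^2 - y*z - x
tr(a^2 b a^-1 b) = tr(b a^2 b) tr(a) - tr(b a^2 b a)   [inverse elimination on a] = x^2*y*z - x^3 - x*y^2 - x*z^2 + y*z + 3*x
tr(a^-1 b^-1 a^2 b) = tr(a^2 b a^-1) tr(b) - tr(a^2 b a^-1 b)   [inverse elimination on b] = -x^2*y*z + x^3 + x*y^2 + x*z^2 - 3*x
tr(a b^-1 a^-1 b^-1 a) = tr(a^-1 b^-1 a^2) tr(b) - tr(a^-1 b^-1 a^2 b)   [inverse elimination on b] = x^2*y*z - x^3 - x*z^2 - y*z + 3*x
assemble the triple (tr(r) - 2; tr(r a) - x; tr(r b) - y)

x*y*z - x^2 - z^2; x^2*y*z - x^3 - x*z^2 - y*z + 2*x; 0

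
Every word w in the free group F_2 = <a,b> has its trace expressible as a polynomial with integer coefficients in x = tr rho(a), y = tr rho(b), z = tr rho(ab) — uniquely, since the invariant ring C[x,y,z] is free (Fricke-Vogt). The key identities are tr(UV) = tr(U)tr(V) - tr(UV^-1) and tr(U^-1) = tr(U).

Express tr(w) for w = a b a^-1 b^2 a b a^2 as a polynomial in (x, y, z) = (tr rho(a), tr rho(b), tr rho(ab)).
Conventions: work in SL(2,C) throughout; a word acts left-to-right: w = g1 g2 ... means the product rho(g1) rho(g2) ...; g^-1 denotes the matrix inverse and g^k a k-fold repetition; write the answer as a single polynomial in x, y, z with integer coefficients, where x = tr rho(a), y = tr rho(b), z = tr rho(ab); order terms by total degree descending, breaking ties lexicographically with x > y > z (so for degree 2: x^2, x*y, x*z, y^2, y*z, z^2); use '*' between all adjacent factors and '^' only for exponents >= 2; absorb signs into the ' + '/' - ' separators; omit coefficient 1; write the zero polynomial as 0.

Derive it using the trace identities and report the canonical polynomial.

x^3*y^2*z^2 - x^4*y*z - x^2*y^3*z - x^2*y*z^3 + 3*x^2*y*z + y*z^3 + x^3 + x*y^2 - 2*y*z - 3*x

tr(a b a b) = tr(b a) * tr(b a) - tr(1)  (split on b) = z^2 - 2
tr(a b a) = tr(a) * tr(b a) - tr(b)  (reduce the a square) = x*z - y
tr(b^2 a b a) = tr(b) * tr(a b a b) - tr(a b a)  (reduce the b square) = y*z^2 - x*z - y
and tr(a b^2) = tr(b) * tr(a b) - tr(a)  (reduce the b square) = y*z - x
tr(b^2 a b) = tr(b) * tr(a b^2) - tr(a b)  (reduce the b square) = y^2*z - x*y - z
tr(a b a^2 b^2) = tr(a) * tr(b^2 a b a) - tr(b^2 a b)  (reduce the a square) = x*y*z^2 - x^2*z - y^2*z + z
tr(a b a^2 b) = tr(a) * tr(b a b a) - tr(b a b)  (reduce the a square) = x*z^2 - y*z - x
next, tr(b^3 a b a^2) = tr(b) * tr(a b a^2 b^2) - tr(a b a^2 b)  (reduce the b square) = x*y^2*z^2 - x^2*y*z - y^3*z - x*z^2 + 2*y*z + x
tr(b^3 a b a) = tr(b) * tr(b a b a b) - tr(b a b a)  (reduce the b square) = y^2*z^2 - x*y*z - y^2 - z^2 + 2
and tr(b^2 a b a^3 b) = tr(a) * tr(b^3 a b a^2) - tr(b^3 a b a)  (reduce the a square) = x^2*y^2*z^2 - x^3*y*z - x*y^3*z - x^2*z^2 - y^2*z^2 + 3*x*y*z + x^2 + y^2 + z^2 - 2
tr(b a b a b a) = tr(a b a b) * tr(a b) - tr(b a)  (split on a) = z^3 - 3*z
next, tr(a b a^2 b a b) = tr(a) * tr(b a b a b a) - tr(b a b a b)  (reduce the a square) = x*z^3 - y*z^2 - 2*x*z + y
next, tr(a^2) = tr(a) * tr(a) - tr(1)  (reduce the a square) = x^2 - 2
and tr(b a^2 b) = tr(b) * tr(a^2 b) - tr(a^2)  (reduce the b square) = x*y*z - x^2 - y^2 + 2
next, tr(a b a^2 b a) = tr(a) * tr(b a^2 b a) - tr(b a^2 b)  (reduce the a square) = x^2*z^2 - 2*x*y*z + y^2 - 2
next, tr(b a b^2 a b a^2) = tr(b) * tr(a b a^2 b a b) - tr(a b a^2 b a)  (reduce the b square) = x*y*z^3 - x^2*z^2 - y^2*z^2 + 2
and tr(b a b^2 a b a) = tr(b) * tr(a b a b a b) - tr(a b a b a)  (reduce the b square) = y*z^3 - x*z^2 - 2*y*z + x
tr(b^2 a b a^3 b a) = tr(a) * tr(b a b^2 a b a^2) - tr(b a b^2 a b a)  (reduce the a square) = x^2*y*z^3 - x^3*z^2 - x*y^2*z^2 - y*z^3 + x*z^2 + 2*y*z + x
and tr(a b a^-1 b^2 a b a^2) = tr(b^2 a b a^3 b) * tr(a) - tr(b^2 a b a^3 b a)  (eliminate a^-1) = x^3*y^2*z^2 - x^4*y*z - x^2*y^3*z - x^2*y*z^3 + 3*x^2*y*z + y*z^3 + x^3 + x*y^2 - 2*y*z - 3*x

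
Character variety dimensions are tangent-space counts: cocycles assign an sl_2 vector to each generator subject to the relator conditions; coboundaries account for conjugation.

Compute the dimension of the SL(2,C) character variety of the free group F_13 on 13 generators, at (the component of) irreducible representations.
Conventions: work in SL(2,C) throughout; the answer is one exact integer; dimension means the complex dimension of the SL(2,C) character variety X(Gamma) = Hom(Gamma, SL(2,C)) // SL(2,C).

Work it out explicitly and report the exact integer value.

36

Gamma = F_13 has 13 generators and no relators.
So Z^1 = (sl_2)^13 in full: dim Z^1 = 39.
At an irreducible rho the centralizer of the image in sl_2 is 0, so the coboundary map sl_2 -> Z^1 is injective: dim B^1 = 3.
Therefore dim X = 39 - 3 = 36.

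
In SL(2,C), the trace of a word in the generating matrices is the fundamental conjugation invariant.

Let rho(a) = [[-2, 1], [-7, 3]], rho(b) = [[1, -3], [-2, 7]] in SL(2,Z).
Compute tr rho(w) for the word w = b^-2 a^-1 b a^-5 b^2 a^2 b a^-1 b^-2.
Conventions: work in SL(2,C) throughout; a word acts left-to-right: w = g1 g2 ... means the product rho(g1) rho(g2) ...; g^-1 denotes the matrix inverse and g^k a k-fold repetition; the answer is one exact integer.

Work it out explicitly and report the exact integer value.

rho(b^-1) = [[7, 3], [2, 1]]
... * rho(b^-1) = [[7, 3], [2, 1]]  ->  [[55, 24], [16, 7]]
... * rho(a^-1) = [[3, -1], [7, -2]]  ->  [[333, -103], [97, -30]]
... * rho(b) = [[1, -3], [-2, 7]]  ->  [[539, -1720], [157, -501]]
... * rho(a^-1) = [[3, -1], [7, -2]]  ->  [[-10423, 2901], [-3036, 845]]
... * rho(a^-1) = [[3, -1], [7, -2]]  ->  [[-10962, 4621], [-3193, 1346]]
... * rho(a^-1) = [[3, -1], [7, -2]]  ->  [[-539, 1720], [-157, 501]]
... * rho(a^-1) = [[3, -1], [7, -2]]  ->  [[10423, -2901], [3036, -845]]
... * rho(a^-1) = [[3, -1], [7, -2]]  ->  [[10962, -4621], [3193, -1346]]
... * rho(b) = [[1, -3], [-2, 7]]  ->  [[20204, -65233], [5885, -19001]]
... * rho(b) = [[1, -3], [-2, 7]]  ->  [[150670, -517243], [43887, -150662]]
... * rho(a) = [[-2, 1], [-7, 3]]  ->  [[3319361, -1401059], [966860, -408099]]
... * rho(a) = [[-2, 1], [-7, 3]]  ->  [[3168691, -883816], [922973, -257437]]
... * rho(b) = [[1, -3], [-2, 7]]  ->  [[4936323, -15692785], [1437847, -4570978]]
... * rho(a^-1) = [[3, -1], [7, -2]]  ->  [[-95040526, 26449247], [-27683305, 7704109]]
... * rho(b^-1) = [[7, 3], [2, 1]]  ->  [[-612385188, -258672331], [-178374917, -75345806]]
... * rho(b^-1) = [[7, 3], [2, 1]]  ->  [[-4804040978, -2095827895], [-1399316031, -610470557]]
tr = -4804040978 + -610470557 = -5414511535

-5414511535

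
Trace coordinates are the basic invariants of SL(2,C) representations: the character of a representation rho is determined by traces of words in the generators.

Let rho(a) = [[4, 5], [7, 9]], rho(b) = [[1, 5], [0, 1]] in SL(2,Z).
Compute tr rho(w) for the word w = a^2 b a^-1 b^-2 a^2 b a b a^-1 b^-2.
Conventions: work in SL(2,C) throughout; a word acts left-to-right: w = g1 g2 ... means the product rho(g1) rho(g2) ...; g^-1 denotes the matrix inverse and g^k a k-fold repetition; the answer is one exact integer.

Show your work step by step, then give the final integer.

48624972328

rho(a) = [[4, 5], [7, 9]]
... * rho(a) = [[4, 5], [7, 9]]  ->  [[51, 65], [91, 116]]
... * rho(b) = [[1, 5], [0, 1]]  ->  [[51, 320], [91, 571]]
... * rho(a^-1) = [[9, -5], [-7, 4]]  ->  [[-1781, 1025], [-3178, 1829]]
... * rho(b^-1) = [[1, -5], [0, 1]]  ->  [[-1781, 9930], [-3178, 17719]]
... * rho(b^-1) = [[1, -5], [0, 1]]  ->  [[-1781, 18835], [-3178, 33609]]
... * rho(a) = [[4, 5], [7, 9]]  ->  [[124721, 160610], [222551, 286591]]
... * rho(a) = [[4, 5], [7, 9]]  ->  [[1623154, 2069095], [2896341, 3692074]]
... * rho(b) = [[1, 5], [0, 1]]  ->  [[1623154, 10184865], [2896341, 18173779]]
... * rho(a) = [[4, 5], [7, 9]]  ->  [[77786671, 99779555], [138801817, 178045716]]
... * rho(b) = [[1, 5], [0, 1]]  ->  [[77786671, 488712910], [138801817, 872054801]]
... * rho(a^-1) = [[9, -5], [-7, 4]]  ->  [[-2720910331, 1565918285], [-4855167254, 2794210119]]
... * rho(b^-1) = [[1, -5], [0, 1]]  ->  [[-2720910331, 15170469940], [-4855167254, 27070046389]]
... * rho(b^-1) = [[1, -5], [0, 1]]  ->  [[-2720910331, 28775021595], [-4855167254, 51345882659]]
tr = -2720910331 + 51345882659 = 48624972328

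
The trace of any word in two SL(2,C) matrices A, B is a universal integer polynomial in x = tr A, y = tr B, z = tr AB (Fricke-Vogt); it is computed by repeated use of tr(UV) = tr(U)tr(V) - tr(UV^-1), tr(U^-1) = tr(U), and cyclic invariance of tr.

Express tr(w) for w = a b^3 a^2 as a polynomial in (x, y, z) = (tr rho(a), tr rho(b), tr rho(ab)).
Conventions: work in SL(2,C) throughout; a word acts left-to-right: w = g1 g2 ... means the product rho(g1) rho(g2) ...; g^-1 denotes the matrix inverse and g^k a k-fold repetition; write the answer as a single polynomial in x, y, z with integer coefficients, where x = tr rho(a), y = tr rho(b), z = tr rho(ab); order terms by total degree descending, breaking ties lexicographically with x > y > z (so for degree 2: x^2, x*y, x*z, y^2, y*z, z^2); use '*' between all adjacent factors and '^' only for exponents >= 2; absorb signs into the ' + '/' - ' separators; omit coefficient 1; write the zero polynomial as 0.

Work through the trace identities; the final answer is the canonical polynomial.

x^2*y^2*z - x^3*y - x*y^3 - x^2*z - y^2*z + 4*x*y + z

tr(a^2 b) = tr(a) tr(b a) - tr(b) = x*z - y
so tr(a^2) = tr(a) tr(a) - tr(1) = x^2 - 2
tr(b^2 a^2) = tr(b) tr(a^2 b) - tr(a^2) = x*y*z - x^2 - y^2 + 2
tr(b^2 a) = tr(b) tr(a b) - tr(a) = y*z - x
tr(b a^3 b) = tr(a) tr(b^2 a^2) - tr(b^2 a) = x^2*y*z - x^3 - x*y^2 - y*z + 3*x
tr(b a^3) = tr(a) tr(a b a) - tr(a b) = x^2*z - x*y - z
tr(a b^3 a^2) = tr(b) tr(b a^3 b) - tr(b a^3) = x^2*y^2*z - x^3*y - x*y^3 - x^2*z - y^2*z + 4*x*y + z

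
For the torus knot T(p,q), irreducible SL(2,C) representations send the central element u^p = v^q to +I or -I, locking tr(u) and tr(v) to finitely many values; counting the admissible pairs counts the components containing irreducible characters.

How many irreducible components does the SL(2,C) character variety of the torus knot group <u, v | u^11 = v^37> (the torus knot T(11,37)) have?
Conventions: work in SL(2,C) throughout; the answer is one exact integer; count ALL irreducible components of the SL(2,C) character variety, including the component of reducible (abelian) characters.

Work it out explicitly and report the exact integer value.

181

In the torus knot group T(11,37), u^11 = v^37 is central, so an irreducible representation sends it to +I or -I (Schur).
So on each irreducible component the traces are pinned: tr(u) = 2*cos(pi*alpha/11) with 1 <= alpha <= 10, tr(v) = 2*cos(pi*beta/37) with 1 <= beta <= 36.
Consistency of u^11 = (-1)^alpha I with v^37 = (-1)^beta I forces alpha = beta (mod 2).
Enumerate parity-matched pairs: 5*18 odd-odd plus 5*18 even-even gives 180.
components with irreducible characters: 180; plus the single component of reducible (abelian) characters: total 181.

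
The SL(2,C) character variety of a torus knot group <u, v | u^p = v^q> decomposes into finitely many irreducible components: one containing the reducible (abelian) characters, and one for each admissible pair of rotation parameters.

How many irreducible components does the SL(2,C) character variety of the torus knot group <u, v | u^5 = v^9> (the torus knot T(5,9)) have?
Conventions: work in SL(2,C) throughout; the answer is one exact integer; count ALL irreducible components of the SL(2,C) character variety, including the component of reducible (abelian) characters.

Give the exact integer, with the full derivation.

17

For T(5,9): irreducibility forces the central element u^5 = v^9 to one of +I, -I.
So on each irreducible component the traces are pinned: tr(u) = 2*cos(pi*alpha/5) with 1 <= alpha <= 4, tr(v) = 2*cos(pi*beta/9) with 1 <= beta <= 8.
The two central values (-1)^alpha I and (-1)^beta I must be the same matrix, so alpha and beta share a parity.
Counting: 2 odd alphas x 4 odd betas + 2 even alphas x 4 even betas = 8 + 8 = 16.
Total: 16 irreducible-character components + 1 reducible (abelian) component = 17.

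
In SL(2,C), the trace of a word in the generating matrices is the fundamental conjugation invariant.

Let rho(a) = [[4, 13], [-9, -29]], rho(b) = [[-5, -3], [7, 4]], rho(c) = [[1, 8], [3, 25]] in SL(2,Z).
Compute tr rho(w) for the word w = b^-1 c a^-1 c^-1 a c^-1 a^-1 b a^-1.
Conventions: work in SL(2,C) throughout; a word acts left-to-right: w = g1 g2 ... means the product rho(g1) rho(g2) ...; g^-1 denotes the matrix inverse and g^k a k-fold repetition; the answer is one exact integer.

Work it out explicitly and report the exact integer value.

rho(b^-1) = [[4, 3], [-7, -5]]
... * rho(c) = [[1, 8], [3, 25]]  ->  [[13, 107], [-22, -181]]
... * rho(a^-1) = [[-29, -13], [9, 4]]  ->  [[586, 259], [-991, -438]]
... * rho(c^-1) = [[25, -8], [-3, 1]]  ->  [[13873, -4429], [-23461, 7490]]
... * rho(a) = [[4, 13], [-9, -29]]  ->  [[95353, 308790], [-161254, -522203]]
... * rho(c^-1) = [[25, -8], [-3, 1]]  ->  [[1457455, -454034], [-2464741, 767829]]
... * rho(a^-1) = [[-29, -13], [9, 4]]  ->  [[-46352501, -20763051], [78387950, 35112949]]
... * rho(b) = [[-5, -3], [7, 4]]  ->  [[86421148, 56005299], [-146149107, -94712054]]
... * rho(a^-1) = [[-29, -13], [9, 4]]  ->  [[-2002165601, -899453728], [3385915617, 1521090175]]
tr = -2002165601 + 1521090175 = -481075426

-481075426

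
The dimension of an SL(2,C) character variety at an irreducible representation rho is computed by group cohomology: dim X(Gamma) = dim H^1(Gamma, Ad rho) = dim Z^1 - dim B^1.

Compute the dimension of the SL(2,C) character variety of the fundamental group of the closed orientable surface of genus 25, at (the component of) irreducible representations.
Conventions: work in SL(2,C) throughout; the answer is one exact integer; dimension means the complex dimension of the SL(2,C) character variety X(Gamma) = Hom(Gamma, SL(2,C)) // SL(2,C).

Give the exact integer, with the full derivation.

The genus-25 surface group: 2g = 50 generators, one relator prod [a_i, b_i].
Before the relator condition, cocycle space has dim 3*50 = 150.
d_2 is surjective at irreducible rho (its cokernel H^2 is dual to H^0 = 0), so dim Z^1 = 150 - 3 = 147.
dim B^1 = 3 (coboundaries, injective at irreducible rho).
dim H^1 = 147 - 3 = 144 = dim X.

144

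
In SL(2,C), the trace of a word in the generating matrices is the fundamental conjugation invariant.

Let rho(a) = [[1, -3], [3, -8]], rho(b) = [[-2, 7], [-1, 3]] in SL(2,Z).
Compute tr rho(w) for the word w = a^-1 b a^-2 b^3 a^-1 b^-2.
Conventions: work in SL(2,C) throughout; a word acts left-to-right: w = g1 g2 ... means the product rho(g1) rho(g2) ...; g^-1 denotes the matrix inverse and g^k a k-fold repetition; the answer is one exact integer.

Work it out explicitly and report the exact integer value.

rho(a^-1) = [[-8, 3], [-3, 1]]
... * rho(b) = [[-2, 7], [-1, 3]]  ->  [[13, -47], [5, -18]]
... * rho(a^-1) = [[-8, 3], [-3, 1]]  ->  [[37, -8], [14, -3]]
... * rho(a^-1) = [[-8, 3], [-3, 1]]  ->  [[-272, 103], [-103, 39]]
... * rho(b) = [[-2, 7], [-1, 3]]  ->  [[441, -1595], [167, -604]]
... * rho(b) = [[-2, 7], [-1, 3]]  ->  [[713, -1698], [270, -643]]
... * rho(b) = [[-2, 7], [-1, 3]]  ->  [[272, -103], [103, -39]]
... * rho(a^-1) = [[-8, 3], [-3, 1]]  ->  [[-1867, 713], [-707, 270]]
... * rho(b^-1) = [[3, -7], [1, -2]]  ->  [[-4888, 11643], [-1851, 4409]]
... * rho(b^-1) = [[3, -7], [1, -2]]  ->  [[-3021, 10930], [-1144, 4139]]
tr = -3021 + 4139 = 1118

1118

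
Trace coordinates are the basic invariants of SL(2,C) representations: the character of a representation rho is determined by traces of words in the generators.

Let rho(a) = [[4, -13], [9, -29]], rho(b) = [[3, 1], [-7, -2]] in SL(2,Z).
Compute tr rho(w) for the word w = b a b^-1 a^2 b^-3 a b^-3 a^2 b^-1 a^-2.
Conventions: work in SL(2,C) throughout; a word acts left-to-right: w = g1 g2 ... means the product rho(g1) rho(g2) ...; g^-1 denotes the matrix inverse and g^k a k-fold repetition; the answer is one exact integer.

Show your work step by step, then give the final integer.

63990234577501

rho(b) = [[3, 1], [-7, -2]]
... * rho(a) = [[4, -13], [9, -29]]  ->  [[21, -68], [-46, 149]]
... * rho(b^-1) = [[-2, -1], [7, 3]]  ->  [[-518, -225], [1135, 493]]
... * rho(a) = [[4, -13], [9, -29]]  ->  [[-4097, 13259], [8977, -29052]]
... * rho(a) = [[4, -13], [9, -29]]  ->  [[102943, -331250], [-225560, 725807]]
... * rho(b^-1) = [[-2, -1], [7, 3]]  ->  [[-2524636, -1096693], [5531769, 2402981]]
... * rho(b^-1) = [[-2, -1], [7, 3]]  ->  [[-2627579, -765443], [5757329, 1677174]]
... * rho(b^-1) = [[-2, -1], [7, 3]]  ->  [[-102943, 331250], [225560, -725807]]
... * rho(a) = [[4, -13], [9, -29]]  ->  [[2569478, -8267991], [-5630023, 18116123]]
... * rho(b^-1) = [[-2, -1], [7, 3]]  ->  [[-63014893, -27373451], [138072907, 59978392]]
... * rho(b^-1) = [[-2, -1], [7, 3]]  ->  [[-65584371, -19105460], [143702930, 41862269]]
... * rho(b^-1) = [[-2, -1], [7, 3]]  ->  [[-2569478, 8267991], [5630023, -18116123]]
... * rho(a) = [[4, -13], [9, -29]]  ->  [[64134007, -206368525], [-140525015, 452177268]]
... * rho(a) = [[4, -13], [9, -29]]  ->  [[-1600780697, 5150945134], [3507495352, -11286315577]]
... * rho(b^-1) = [[-2, -1], [7, 3]]  ->  [[39258177332, 17053616099], [-86019199743, -37366442083]]
... * rho(a^-1) = [[-29, 13], [-9, 4]]  ->  [[-1291969687519, 578570769712], [2830854771294, -1267715364991]]
... * rho(a^-1) = [[-29, 13], [-9, 4]]  ->  [[32259984010643, -14481322858899], [-70685350082607, 31730250566858]]
tr = 32259984010643 + 31730250566858 = 63990234577501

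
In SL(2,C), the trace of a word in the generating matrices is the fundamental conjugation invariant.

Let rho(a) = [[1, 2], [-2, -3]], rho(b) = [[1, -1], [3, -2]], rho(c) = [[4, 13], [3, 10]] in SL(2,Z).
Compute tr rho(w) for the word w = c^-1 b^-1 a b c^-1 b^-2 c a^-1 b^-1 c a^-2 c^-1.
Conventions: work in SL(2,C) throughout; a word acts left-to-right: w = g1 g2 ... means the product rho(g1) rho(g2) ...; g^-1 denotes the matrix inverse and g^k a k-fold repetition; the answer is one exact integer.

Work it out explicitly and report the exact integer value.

-33065448

rho(c^-1) = [[10, -13], [-3, 4]]
... * rho(b^-1) = [[-2, 1], [-3, 1]]  ->  [[19, -3], [-6, 1]]
... * rho(a) = [[1, 2], [-2, -3]]  ->  [[25, 47], [-8, -15]]
... * rho(b) = [[1, -1], [3, -2]]  ->  [[166, -119], [-53, 38]]
... * rho(c^-1) = [[10, -13], [-3, 4]]  ->  [[2017, -2634], [-644, 841]]
... * rho(b^-1) = [[-2, 1], [-3, 1]]  ->  [[3868, -617], [-1235, 197]]
... * rho(b^-1) = [[-2, 1], [-3, 1]]  ->  [[-5885, 3251], [1879, -1038]]
... * rho(c) = [[4, 13], [3, 10]]  ->  [[-13787, -43995], [4402, 14047]]
... * rho(a^-1) = [[-3, -2], [2, 1]]  ->  [[-46629, -16421], [14888, 5243]]
... * rho(b^-1) = [[-2, 1], [-3, 1]]  ->  [[142521, -63050], [-45505, 20131]]
... * rho(c) = [[4, 13], [3, 10]]  ->  [[380934, 1222273], [-121627, -390255]]
... * rho(a^-1) = [[-3, -2], [2, 1]]  ->  [[1301744, 460405], [-415629, -147001]]
... * rho(a^-1) = [[-3, -2], [2, 1]]  ->  [[-2984422, -2143083], [952885, 684257]]
... * rho(c^-1) = [[10, -13], [-3, 4]]  ->  [[-23414971, 30225154], [7476079, -9650477]]
tr = -23414971 + -9650477 = -33065448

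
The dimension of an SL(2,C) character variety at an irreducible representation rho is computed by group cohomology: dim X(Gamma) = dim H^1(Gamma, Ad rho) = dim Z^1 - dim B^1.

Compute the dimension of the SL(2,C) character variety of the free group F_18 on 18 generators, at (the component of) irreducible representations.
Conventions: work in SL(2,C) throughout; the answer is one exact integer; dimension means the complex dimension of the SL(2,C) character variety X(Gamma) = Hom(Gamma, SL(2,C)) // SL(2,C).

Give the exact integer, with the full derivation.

51

Gamma = F_18 has 18 generators and no relators.
Z^1(Gamma, Ad rho) = (sl_2)^18: a cocycle is a free choice of one sl_2 vector per generator, so dim Z^1 = 3*18 = 54.
dim B^1 = 3: the coboundary map is injective because an irreducible image has centralizer 0 in sl_2.
dim H^1 = 54 - 3 = 51, which is dim X.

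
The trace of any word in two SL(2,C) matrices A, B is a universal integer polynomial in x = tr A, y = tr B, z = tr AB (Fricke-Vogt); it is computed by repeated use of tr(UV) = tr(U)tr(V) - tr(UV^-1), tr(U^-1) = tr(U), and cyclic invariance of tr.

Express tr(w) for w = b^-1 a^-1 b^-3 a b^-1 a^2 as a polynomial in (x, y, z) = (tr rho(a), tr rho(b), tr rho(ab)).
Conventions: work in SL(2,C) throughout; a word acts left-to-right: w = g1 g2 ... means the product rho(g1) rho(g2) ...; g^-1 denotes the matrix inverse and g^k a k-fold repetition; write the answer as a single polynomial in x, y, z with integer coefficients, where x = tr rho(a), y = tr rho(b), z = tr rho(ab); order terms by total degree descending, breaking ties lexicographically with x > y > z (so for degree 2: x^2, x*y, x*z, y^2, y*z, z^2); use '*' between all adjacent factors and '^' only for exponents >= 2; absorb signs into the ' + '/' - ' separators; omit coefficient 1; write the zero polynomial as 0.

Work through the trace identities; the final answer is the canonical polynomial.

x^3*y^4*z - x^4*y^3 - 2*x^2*y^3*z^2 - x*y^4*z + x*y^2*z^3 + x^4*y + 2*x^2*y^3 + 2*x^2*y*z^2 + y^3*z^2 - x^3*z - x*y^2*z - x*z^3 - 2*x^2*y - y*z^2 + 3*x*z - y

trace(a^2) = trace(a) trace(a) - trace(1) = x^2 - 2
trace(a^3) = trace(a) trace(a^2) - trace(a) = x^3 - 3*x
trace(a b a) = trace(a) trace(b a) - trace(b) = x*z - y
trace(a^3 b) = trace(a) trace(a b a) - trace(a b) = x^2*z - x*y - z
trace(b^-1 a^3) = trace(a^3) trace(b) - trace(a^3 b) = x^3*y - x^2*z - 2*x*y + z
trace(a^2 b^-2 a) = trace(b^-1 a^3) trace(b) - trace(b^-1 a^3 b) = x^3*y^2 - x^2*y*z - x^3 - 2*x*y^2 + y*z + 3*x
trace(b a b a) = trace(b a) trace(b a) - trace(1)   [split at repeated b] = z^2 - 2
trace(b a b) = trace(b) trace(a b) - trace(a) = y*z - x
trace(a b a^2 b) = trace(a) trace(b a b a) - trace(b a b) = x*z^2 - y*z - x
trace(a b a^2 b^-1) = trace(a b a^2) trace(b) - trace(a b a^2 b) = x^2*y*z - x*y^2 - x*z^2 + x
trace(a^2 b^-2 a b) = trace(a b a^2 b^-1) trace(b) - trace(a b a^2) = x^2*y^2*z - x*y^3 - x*y*z^2 - x^2*z + 2*x*y + z
trace(b^-2 a b^-1 a^2) = trace(a^2 b^-2 a) trace(b) - trace(a^2 b^-2 a b) = x^3*y^3 - 2*x^2*y^2*z - x^3*y - x*y^3 + x*y*z^2 + x^2*z + y^2*z + x*y - z
trace(a b^-1 a^2 b) = trace(a^2 b a) trace(b) - trace(a^2 b a b) = x^2*y*z - x*y^2 - x*z^2 + x
trace(b^-1 a b^-1 a^2) = trace(a b^-1 a^2) trace(b) - trace(a b^-1 a^2 b) = x^3*y^2 - 2*x^2*y*z - x*y^2 + x*z^2 + y*z - x
trace(b^-3 a b^-1 a^2) = trace(b^-2 a b^-1 a^2) trace(b) - trace(b^-2 a b^-1 a^2 b) = x^3*y^4 - 2*x^2*y^3*z - 2*x^3*y^2 - x*y^4 + x*y^2*z^2 + 3*x^2*y*z + y^3*z + 2*x*y^2 - x*z^2 - 2*y*z + x
trace(b^-3 a b^-1 a^2 b^-1) = trace(b^-3 a b^-1 a^2) trace(b) - trace(b^-3 a b^-1 a^2 b) = x^3*y^5 - 2*x^2*y^4*z - 3*x^3*y^3 - x*y^5 + x*y^3*z^2 + 5*x^2*y^2*z + y^4*z + x^3*y + 3*x*y^3 - 2*x*y*z^2 - x^2*z - 3*y^2*z + z
trace(a^4) = trace(a) trace(a^3) - trace(a^2) = x^4 - 4*x^2 + 2
trace(a^4 b) = trace(a) trace(b a^3) - trace(b a^2) = x^3*z - x^2*y - 2*x*z + y
trace(a^2 b^-1 a^2) = trace(a^4) trace(b) - trace(a^4 b) = x^4*y - x^3*z - 3*x^2*y + 2*x*z + y
trace(b a^2 b) = trace(b) trace(a^2 b) - trace(a^2) = x*y*z - x^2 - y^2 + 2
trace(a^2 b a^2 b) = trace(a) trace(b a^2 b a) - trace(b a^2 b) = x^2*z^2 - 2*x*y*z + y^2 - 2
trace(a^2 b^-1 a^2 b) = trace(a^2 b a^2) trace(b) - trace(a^2 b a^2 b) = x^3*y*z - x^2*y^2 - x^2*z^2 + 2
trace(a b^-1 a^2 b^-1 a) = trace(a^2 b^-1 a^2) trace(b) - trace(a^2 b^-1 a^2 b) = x^4*y^2 - 2*x^3*y*z - 2*x^2*y^2 + x^2*z^2 + 2*x*y*z + y^2 - 2
trace(a^3 b a b) = trace(a) trace(b a b a^2) - trace(b a b a) = x^2*z^2 - x*y*z - x^2 - z^2 + 2
trace(a b a b^-1 a^2) = trace(a^3 b a) trace(b) - trace(a^3 b a b) = x^3*y*z - x^2*y^2 - x^2*z^2 - x*y*z + x^2 + y^2 + z^2 - 2
trace(b a b a b a) = trace(b a) trace(b a b a) - trace(b^-1 a^-1)   [split at repeated b] = z^3 - 3*z
trace(b a b a b) = trace(b) trace(a b a b) - trace(a b a) = y*z^2 - x*z - y
trace(a^2 b a b a b) = trace(a) trace(b a b a b a) - trace(b a b a b) = x*z^3 - y*z^2 - 2*x*z + y
trace(a b a b^-1 a^2 b) = trace(a^2 b a b a) trace(b) - trace(a^2 b a b a b) = x^2*y*z^2 - x*y^2*z - x*z^3 - x^2*y + 2*x*z + y
trace(a b^-1 a^2 b^-1 a b) = trace(a b a b^-1 a^2) trace(b) - trace(a b a b^-1 a^2 b) = x^3*y^2*z - x^2*y^3 - 2*x^2*y*z^2 + x*z^3 + 2*x^2*y + y^3 + y*z^2 - 2*x*z - 3*y
trace(a b^-1 a^2 b^-1 a b^-1) = trace(a b^-1 a^2 b^-1 a) trace(b) - trace(a b^-1 a^2 b^-1 a b) = x^4*y^3 - 3*x^3*y^2*z - x^2*y^3 + 3*x^2*y*z^2 + 2*x*y^2*z - x*z^3 - 2*x^2*y - y*z^2 + 2*x*z + y
trace(a b^-1 a^2 b^-1 a b^-2) = trace(a b^-1 a^2 b^-1 a b^-1) trace(b) - trace(a b^-1 a^2 b^-1 a) = x^4*y^4 - 3*x^3*y^3*z - x^4*y^2 - x^2*y^4 + 3*x^2*y^2*z^2 + 2*x^3*y*z + 2*x*y^3*z - x*y*z^3 - x^2*z^2 - y^2*z^2 + 2
trace(b^-3 a b^-1 a^2 b^-1 a) = trace(a b^-1 a^2 b^-1 a b^-2) trace(b) - trace(a b^-1 a^2 b^-1 a b^-1) = x^4*y^5 - 3*x^3*y^4*z - 2*x^4*y^3 - x^2*y^5 + 3*x^2*y^3*z^2 + 5*x^3*y^2*z + 2*x*y^4*z - x*y^2*z^3 + x^2*y^3 - 4*x^2*y*z^2 - y^3*z^2 - 2*x*y^2*z + x*z^3 + 2*x^2*y + y*z^2 - 2*x*z + y
trace(b^-1 a^-1 b^-3 a b^-1 a^2) = trace(b^-3 a b^-1 a^2 b^-1) trace(a) - trace(b^-3 a b^-1 a^2 b^-1 a) = x^3*y^4*z - x^4*y^3 - 2*x^2*y^3*z^2 - x*y^4*z + x*y^2*z^3 + x^4*y + 2*x^2*y^3 + 2*x^2*y*z^2 + y^3*z^2 - x^3*z - x*y^2*z - x*z^3 - 2*x^2*y - y*z^2 + 3*x*z - y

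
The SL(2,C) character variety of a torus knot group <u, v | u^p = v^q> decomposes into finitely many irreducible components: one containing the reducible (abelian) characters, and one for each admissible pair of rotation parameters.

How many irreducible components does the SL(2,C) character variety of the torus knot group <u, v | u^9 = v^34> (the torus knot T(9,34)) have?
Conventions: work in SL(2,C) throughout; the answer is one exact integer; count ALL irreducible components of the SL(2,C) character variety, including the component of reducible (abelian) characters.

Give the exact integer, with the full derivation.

133

For T(9,34): irreducibility forces the central element u^9 = v^34 to one of +I, -I.
On an irreducible component, tr(u) is locked at 2*cos(pi*alpha/9) for some alpha in 1..8, and tr(v) at 2*cos(pi*beta/34) for some beta in 1..33.
u^9 = (-1)^alpha I and v^34 = (-1)^beta I must agree, so alpha and beta have equal parity.
count pairs: odd alpha (4 choices) x odd beta (17), plus even alpha (4) x even beta (16): 4*17 + 4*16 = 132.
Total: 132 irreducible-character components + 1 reducible (abelian) component = 133.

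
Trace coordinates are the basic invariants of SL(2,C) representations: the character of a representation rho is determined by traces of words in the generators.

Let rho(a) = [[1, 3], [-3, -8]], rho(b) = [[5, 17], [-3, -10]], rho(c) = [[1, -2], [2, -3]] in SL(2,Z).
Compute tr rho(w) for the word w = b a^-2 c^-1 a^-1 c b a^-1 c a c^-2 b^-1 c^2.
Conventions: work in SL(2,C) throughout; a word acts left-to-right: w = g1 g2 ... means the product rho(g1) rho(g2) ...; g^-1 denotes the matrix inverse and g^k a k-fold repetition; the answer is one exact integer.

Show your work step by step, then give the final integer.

-3322085735

rho(b) = [[5, 17], [-3, -10]]
... * rho(a^-1) = [[-8, -3], [3, 1]]  ->  [[11, 2], [-6, -1]]
... * rho(a^-1) = [[-8, -3], [3, 1]]  ->  [[-82, -31], [45, 17]]
... * rho(c^-1) = [[-3, 2], [-2, 1]]  ->  [[308, -195], [-169, 107]]
... * rho(a^-1) = [[-8, -3], [3, 1]]  ->  [[-3049, -1119], [1673, 614]]
... * rho(c) = [[1, -2], [2, -3]]  ->  [[-5287, 9455], [2901, -5188]]
... * rho(b) = [[5, 17], [-3, -10]]  ->  [[-54800, -184429], [30069, 101197]]
... * rho(a^-1) = [[-8, -3], [3, 1]]  ->  [[-114887, -20029], [63039, 10990]]
... * rho(c) = [[1, -2], [2, -3]]  ->  [[-154945, 289861], [85019, -159048]]
... * rho(a) = [[1, 3], [-3, -8]]  ->  [[-1024528, -2783723], [562163, 1527441]]
... * rho(c^-1) = [[-3, 2], [-2, 1]]  ->  [[8641030, -4832779], [-4741371, 2651767]]
... * rho(c^-1) = [[-3, 2], [-2, 1]]  ->  [[-16257532, 12449281], [8920579, -6830975]]
... * rho(b^-1) = [[-10, -17], [3, 5]]  ->  [[199923163, 338624449], [-109698715, -185804718]]
... * rho(c) = [[1, -2], [2, -3]]  ->  [[877172061, -1415719673], [-481308151, 776811584]]
... * rho(c) = [[1, -2], [2, -3]]  ->  [[-1954267285, 2492814897], [1072315017, -1367818450]]
tr = -1954267285 + -1367818450 = -3322085735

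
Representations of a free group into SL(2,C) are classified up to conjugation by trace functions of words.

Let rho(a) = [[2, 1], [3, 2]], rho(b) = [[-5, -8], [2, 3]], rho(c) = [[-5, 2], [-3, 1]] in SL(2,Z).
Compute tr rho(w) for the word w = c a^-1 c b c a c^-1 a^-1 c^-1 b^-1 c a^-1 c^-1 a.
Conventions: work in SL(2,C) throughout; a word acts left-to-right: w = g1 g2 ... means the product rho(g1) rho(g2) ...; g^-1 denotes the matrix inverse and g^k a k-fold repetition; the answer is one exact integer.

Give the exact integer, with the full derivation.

rho(c) = [[-5, 2], [-3, 1]]
... * rho(a^-1) = [[2, -1], [-3, 2]]  ->  [[-16, 9], [-9, 5]]
... * rho(c) = [[-5, 2], [-3, 1]]  ->  [[53, -23], [30, -13]]
... * rho(b) = [[-5, -8], [2, 3]]  ->  [[-311, -493], [-176, -279]]
... * rho(c) = [[-5, 2], [-3, 1]]  ->  [[3034, -1115], [1717, -631]]
... * rho(a) = [[2, 1], [3, 2]]  ->  [[2723, 804], [1541, 455]]
... * rho(c^-1) = [[1, -2], [3, -5]]  ->  [[5135, -9466], [2906, -5357]]
... * rho(a^-1) = [[2, -1], [-3, 2]]  ->  [[38668, -24067], [21883, -13620]]
... * rho(c^-1) = [[1, -2], [3, -5]]  ->  [[-33533, 42999], [-18977, 24334]]
... * rho(b^-1) = [[3, 8], [-2, -5]]  ->  [[-186597, -483259], [-105599, -273486]]
... * rho(c) = [[-5, 2], [-3, 1]]  ->  [[2382762, -856453], [1348453, -484684]]
... * rho(a^-1) = [[2, -1], [-3, 2]]  ->  [[7334883, -4095668], [4150958, -2317821]]
... * rho(c^-1) = [[1, -2], [3, -5]]  ->  [[-4952121, 5808574], [-2802505, 3287189]]
... * rho(a) = [[2, 1], [3, 2]]  ->  [[7521480, 6665027], [4256557, 3771873]]
tr = 7521480 + 3771873 = 11293353

11293353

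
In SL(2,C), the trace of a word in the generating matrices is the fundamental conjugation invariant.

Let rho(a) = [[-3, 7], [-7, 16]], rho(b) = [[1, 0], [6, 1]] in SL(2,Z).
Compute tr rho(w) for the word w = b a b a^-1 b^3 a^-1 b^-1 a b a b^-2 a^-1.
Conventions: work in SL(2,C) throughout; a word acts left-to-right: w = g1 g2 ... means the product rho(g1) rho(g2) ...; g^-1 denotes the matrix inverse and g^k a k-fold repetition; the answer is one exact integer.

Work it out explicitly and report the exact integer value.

-38692516210

rho(b) = [[1, 0], [6, 1]]
... * rho(a) = [[-3, 7], [-7, 16]]  ->  [[-3, 7], [-25, 58]]
... * rho(b) = [[1, 0], [6, 1]]  ->  [[39, 7], [323, 58]]
... * rho(a^-1) = [[16, -7], [7, -3]]  ->  [[673, -294], [5574, -2435]]
... * rho(b) = [[1, 0], [6, 1]]  ->  [[-1091, -294], [-9036, -2435]]
... * rho(b) = [[1, 0], [6, 1]]  ->  [[-2855, -294], [-23646, -2435]]
... * rho(b) = [[1, 0], [6, 1]]  ->  [[-4619, -294], [-38256, -2435]]
... * rho(a^-1) = [[16, -7], [7, -3]]  ->  [[-75962, 33215], [-629141, 275097]]
... * rho(b^-1) = [[1, 0], [-6, 1]]  ->  [[-275252, 33215], [-2279723, 275097]]
... * rho(a) = [[-3, 7], [-7, 16]]  ->  [[593251, -1395324], [4913490, -11556509]]
... * rho(b) = [[1, 0], [6, 1]]  ->  [[-7778693, -1395324], [-64425564, -11556509]]
... * rho(a) = [[-3, 7], [-7, 16]]  ->  [[33103347, -76776035], [274172255, -635883092]]
... * rho(b^-1) = [[1, 0], [-6, 1]]  ->  [[493759557, -76776035], [4089470807, -635883092]]
... * rho(b^-1) = [[1, 0], [-6, 1]]  ->  [[954415767, -76776035], [7904769359, -635883092]]
... * rho(a^-1) = [[16, -7], [7, -3]]  ->  [[14733220027, -6450582264], [122025128100, -53425736237]]
tr = 14733220027 + -53425736237 = -38692516210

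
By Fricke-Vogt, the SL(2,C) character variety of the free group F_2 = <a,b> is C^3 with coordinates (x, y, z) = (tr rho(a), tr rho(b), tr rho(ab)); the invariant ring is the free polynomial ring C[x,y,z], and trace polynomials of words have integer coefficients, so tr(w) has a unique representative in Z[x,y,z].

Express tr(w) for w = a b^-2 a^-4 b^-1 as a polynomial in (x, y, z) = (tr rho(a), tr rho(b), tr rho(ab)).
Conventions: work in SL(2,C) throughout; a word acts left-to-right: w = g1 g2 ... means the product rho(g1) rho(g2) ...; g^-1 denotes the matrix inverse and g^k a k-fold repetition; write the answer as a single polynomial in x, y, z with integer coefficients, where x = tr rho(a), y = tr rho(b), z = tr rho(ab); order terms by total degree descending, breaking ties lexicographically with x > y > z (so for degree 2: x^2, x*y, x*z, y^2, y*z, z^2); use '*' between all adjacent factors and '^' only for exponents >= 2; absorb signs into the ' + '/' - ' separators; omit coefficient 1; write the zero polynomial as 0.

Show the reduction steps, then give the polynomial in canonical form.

trace(b^-1) = trace(b) = y
trace(b^-1 a) = trace(a)*trace(b) - trace(a b)  (eliminate b^-1) = x*y - z
trace(b^-1 a^-1) = trace(b^-1)*trace(a) - trace(b^-1 a)  (eliminate a^-1) = z
trace(a^-2 b^-1) = trace(b^-1 a^-1)*trace(a) - trace(b^-1)  (eliminate a^-1) = x*z - y
apply: trace(a^-2) = trace(a^-1)*trace(a) - trace(1)  (eliminate a^-1) = x^2 - 2
trace(b^-2 a^-2) = trace(a^-2 b^-1)*trace(b) - trace(a^-2)  (eliminate b^-1) = x*y*z - x^2 - y^2 + 2
trace(b a b) = trace(b)*trace(a b) - trace(a)  (reduce the b square) = y*z - x
trace(b a b a) = trace(a b)*trace(a b) - trace(1)  (split on a) = z^2 - 2
use: trace(a^-1 b a b) = trace(b a b)*trace(a) - trace(b a b a)  (eliminate a^-1) = x*y*z - x^2 - z^2 + 2
trace(b a b^-1 a^-1) = trace(a^-1 b a)*trace(b) - trace(a^-1 b a b)  (eliminate b^-1) = -x*y*z + x^2 + y^2 + z^2 - 2
use: trace(a^-1 b a b^-1 a^-1) = trace(b a b^-1 a^-1)*trace(a) - trace(b a b^-1)  (eliminate a^-1) = -x^2*y*z + x^3 + x*y^2 + x*z^2 - 3*x
apply: trace(a^-3 b a b^-1) = trace(a^-1 b a b^-1 a^-1)*trace(a) - trace(a^-1 b a b^-1)  (eliminate a^-1) = -x^3*y*z + x^4 + x^2*y^2 + x^2*z^2 + x*y*z - 4*x^2 - y^2 - z^2 + 2
apply: trace(a^-2 b) = trace(b a^-1)*trace(a) - trace(b)  (eliminate a^-1) = x^2*y - x*z - y
use: trace(a b^-2 a^-3 b) = trace(a^-3 b a b^-1)*trace(b) - trace(a^-3 b a)  (eliminate b^-1) = -x^3*y^2*z + x^4*y + x^2*y^3 + x^2*y*z^2 + x*y^2*z - 5*x^2*y - y^3 - y*z^2 + x*z + 3*y
trace(b^-1 a b^-2 a^-3) = trace(a b^-2 a^-3)*trace(b) - trace(a b^-2 a^-3 b)  (eliminate b^-1) = x^3*y^2*z - x^4*y - x^2*y^3 - x^2*y*z^2 + 4*x^2*y + y*z^2 - x*z - y
trace(b^-1 a b^-1) = trace(b^-1 a)*trace(b) - trace(b^-1 a b)  (eliminate b^-1) = x*y^2 - y*z - x
use: trace(a^-2 b^-1 a b^-1) = trace(b^-1 a b^-1 a^-1)*trace(a) - trace(b^-1 a b^-1)  (eliminate a^-1) = x^2*y*z - x^3 - x*y^2 - x*z^2 + y*z + 3*x
trace(b^-1 a b^-2 a^-2) = trace(a^-2 b^-1 a b^-1)*trace(b) - trace(a^-2 b^-1 a)  (eliminate b^-1) = x^2*y^2*z - x^3*y - x*y^3 - x*y*z^2 + y^2*z + 3*x*y - z
use: trace(a b^-2 a^-4 b^-1) = trace(b^-1 a b^-2 a^-3)*trace(a) - trace(b^-1 a b^-2 a^-2)  (eliminate a^-1) = x^4*y^2*z - x^5*y - x^3*y^3 - x^3*y*z^2 - x^2*y^2*z + 5*x^3*y + x*y^3 + 2*x*y*z^2 - x^2*z - y^2*z - 4*x*y + z

x^4*y^2*z - x^5*y - x^3*y^3 - x^3*y*z^2 - x^2*y^2*z + 5*x^3*y + x*y^3 + 2*x*y*z^2 - x^2*z - y^2*z - 4*x*y + z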